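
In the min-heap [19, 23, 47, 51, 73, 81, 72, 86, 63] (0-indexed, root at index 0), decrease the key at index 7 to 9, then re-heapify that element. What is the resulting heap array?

set index 7 from 86 to 9 → [19, 23, 47, 51, 73, 81, 72, 9, 63]
9 < parent 51 at index 3, swap → [19, 23, 47, 9, 73, 81, 72, 51, 63]
9 < parent 23 at index 1, swap → [19, 9, 47, 23, 73, 81, 72, 51, 63]
9 < parent 19 at index 0, swap → [9, 19, 47, 23, 73, 81, 72, 51, 63]

[9, 19, 47, 23, 73, 81, 72, 51, 63]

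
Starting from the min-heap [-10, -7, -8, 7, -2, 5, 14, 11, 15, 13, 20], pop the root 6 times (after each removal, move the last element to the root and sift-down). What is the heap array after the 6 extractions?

extract-min #1 returns -10:
  remove root -10; move last element 20 to root → [20, -7, -8, 7, -2, 5, 14, 11, 15, 13]
  20 vs smaller child -8 at index 2, swap → [-8, -7, 20, 7, -2, 5, 14, 11, 15, 13]
  20 vs smaller child 5 at index 5, swap → [-8, -7, 5, 7, -2, 20, 14, 11, 15, 13]
extract-min #2 returns -8:
  remove root -8; move last element 13 to root → [13, -7, 5, 7, -2, 20, 14, 11, 15]
  13 vs smaller child -7 at index 1, swap → [-7, 13, 5, 7, -2, 20, 14, 11, 15]
  13 vs smaller child -2 at index 4, swap → [-7, -2, 5, 7, 13, 20, 14, 11, 15]
extract-min #3 returns -7:
  remove root -7; move last element 15 to root → [15, -2, 5, 7, 13, 20, 14, 11]
  15 vs smaller child -2 at index 1, swap → [-2, 15, 5, 7, 13, 20, 14, 11]
  15 vs smaller child 7 at index 3, swap → [-2, 7, 5, 15, 13, 20, 14, 11]
  15 vs only child 11 at index 7, swap → [-2, 7, 5, 11, 13, 20, 14, 15]
extract-min #4 returns -2:
  remove root -2; move last element 15 to root → [15, 7, 5, 11, 13, 20, 14]
  15 vs smaller child 5 at index 2, swap → [5, 7, 15, 11, 13, 20, 14]
  15 vs smaller child 14 at index 6, swap → [5, 7, 14, 11, 13, 20, 15]
extract-min #5 returns 5:
  remove root 5; move last element 15 to root → [15, 7, 14, 11, 13, 20]
  15 vs smaller child 7 at index 1, swap → [7, 15, 14, 11, 13, 20]
  15 vs smaller child 11 at index 3, swap → [7, 11, 14, 15, 13, 20]
extract-min #6 returns 7:
  remove root 7; move last element 20 to root → [20, 11, 14, 15, 13]
  20 vs smaller child 11 at index 1, swap → [11, 20, 14, 15, 13]
  20 vs smaller child 13 at index 4, swap → [11, 13, 14, 15, 20]

[11, 13, 14, 15, 20]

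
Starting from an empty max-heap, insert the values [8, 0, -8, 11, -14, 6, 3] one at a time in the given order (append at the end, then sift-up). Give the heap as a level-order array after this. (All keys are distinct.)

[11, 8, 6, 0, -14, -8, 3]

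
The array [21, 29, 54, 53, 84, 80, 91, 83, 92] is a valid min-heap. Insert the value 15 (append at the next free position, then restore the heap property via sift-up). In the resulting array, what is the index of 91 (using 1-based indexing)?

7

append 15 at index 10 → [21, 29, 54, 53, 84, 80, 91, 83, 92, 15]
15 < parent 84 at index 5, swap → [21, 29, 54, 53, 15, 80, 91, 83, 92, 84]
15 < parent 29 at index 2, swap → [21, 15, 54, 53, 29, 80, 91, 83, 92, 84]
15 < parent 21 at index 1, swap → [15, 21, 54, 53, 29, 80, 91, 83, 92, 84]
resulting array: [15, 21, 54, 53, 29, 80, 91, 83, 92, 84]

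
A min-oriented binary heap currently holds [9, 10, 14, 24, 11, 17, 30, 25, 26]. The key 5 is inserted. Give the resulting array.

[5, 9, 14, 24, 10, 17, 30, 25, 26, 11]

append 5 at index 9 → [9, 10, 14, 24, 11, 17, 30, 25, 26, 5]
5 < parent 11 at index 4, swap → [9, 10, 14, 24, 5, 17, 30, 25, 26, 11]
5 < parent 10 at index 1, swap → [9, 5, 14, 24, 10, 17, 30, 25, 26, 11]
5 < parent 9 at index 0, swap → [5, 9, 14, 24, 10, 17, 30, 25, 26, 11]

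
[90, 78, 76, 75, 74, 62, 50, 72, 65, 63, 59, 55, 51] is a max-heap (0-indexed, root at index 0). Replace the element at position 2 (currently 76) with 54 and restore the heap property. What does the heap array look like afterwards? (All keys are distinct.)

[90, 78, 62, 75, 74, 55, 50, 72, 65, 63, 59, 54, 51]

set index 2 from 76 to 54 → [90, 78, 54, 75, 74, 62, 50, 72, 65, 63, 59, 55, 51]
54 vs larger child 62 at index 5, swap → [90, 78, 62, 75, 74, 54, 50, 72, 65, 63, 59, 55, 51]
54 vs larger child 55 at index 11, swap → [90, 78, 62, 75, 74, 55, 50, 72, 65, 63, 59, 54, 51]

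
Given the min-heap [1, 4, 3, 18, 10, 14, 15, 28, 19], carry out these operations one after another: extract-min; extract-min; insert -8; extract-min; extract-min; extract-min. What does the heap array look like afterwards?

extract-min → returns 1:
  remove root 1; move last element 19 to root → [19, 4, 3, 18, 10, 14, 15, 28]
  19 vs smaller child 3 at index 2, swap → [3, 4, 19, 18, 10, 14, 15, 28]
  19 vs smaller child 14 at index 5, swap → [3, 4, 14, 18, 10, 19, 15, 28]
extract-min → returns 3:
  remove root 3; move last element 28 to root → [28, 4, 14, 18, 10, 19, 15]
  28 vs smaller child 4 at index 1, swap → [4, 28, 14, 18, 10, 19, 15]
  28 vs smaller child 10 at index 4, swap → [4, 10, 14, 18, 28, 19, 15]
insert -8:
  append -8 at index 7 → [4, 10, 14, 18, 28, 19, 15, -8]
  -8 < parent 18 at index 3, swap → [4, 10, 14, -8, 28, 19, 15, 18]
  -8 < parent 10 at index 1, swap → [4, -8, 14, 10, 28, 19, 15, 18]
  -8 < parent 4 at index 0, swap → [-8, 4, 14, 10, 28, 19, 15, 18]
extract-min → returns -8:
  remove root -8; move last element 18 to root → [18, 4, 14, 10, 28, 19, 15]
  18 vs smaller child 4 at index 1, swap → [4, 18, 14, 10, 28, 19, 15]
  18 vs smaller child 10 at index 3, swap → [4, 10, 14, 18, 28, 19, 15]
extract-min → returns 4:
  remove root 4; move last element 15 to root → [15, 10, 14, 18, 28, 19]
  15 vs smaller child 10 at index 1, swap → [10, 15, 14, 18, 28, 19]
extract-min → returns 10:
  remove root 10; move last element 19 to root → [19, 15, 14, 18, 28]
  19 vs smaller child 14 at index 2, swap → [14, 15, 19, 18, 28]

[14, 15, 19, 18, 28]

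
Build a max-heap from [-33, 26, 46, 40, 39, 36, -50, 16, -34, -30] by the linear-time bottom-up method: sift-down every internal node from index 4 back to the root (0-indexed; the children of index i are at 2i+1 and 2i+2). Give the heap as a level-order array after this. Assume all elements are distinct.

[46, 40, 36, 26, 39, -33, -50, 16, -34, -30]

sift down from index 4: already satisfies heap property
sift down from index 3: already satisfies heap property
sift down from index 2: already satisfies heap property
sift down from index 1:
  26 vs larger child 40 at index 3, swap → [-33, 40, 46, 26, 39, 36, -50, 16, -34, -30]
sift down from index 0:
  -33 vs larger child 46 at index 2, swap → [46, 40, -33, 26, 39, 36, -50, 16, -34, -30]
  -33 vs larger child 36 at index 5, swap → [46, 40, 36, 26, 39, -33, -50, 16, -34, -30]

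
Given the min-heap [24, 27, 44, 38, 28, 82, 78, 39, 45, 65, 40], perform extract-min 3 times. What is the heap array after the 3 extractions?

extract-min #1 returns 24:
  remove root 24; move last element 40 to root → [40, 27, 44, 38, 28, 82, 78, 39, 45, 65]
  40 vs smaller child 27 at index 1, swap → [27, 40, 44, 38, 28, 82, 78, 39, 45, 65]
  40 vs smaller child 28 at index 4, swap → [27, 28, 44, 38, 40, 82, 78, 39, 45, 65]
extract-min #2 returns 27:
  remove root 27; move last element 65 to root → [65, 28, 44, 38, 40, 82, 78, 39, 45]
  65 vs smaller child 28 at index 1, swap → [28, 65, 44, 38, 40, 82, 78, 39, 45]
  65 vs smaller child 38 at index 3, swap → [28, 38, 44, 65, 40, 82, 78, 39, 45]
  65 vs smaller child 39 at index 7, swap → [28, 38, 44, 39, 40, 82, 78, 65, 45]
extract-min #3 returns 28:
  remove root 28; move last element 45 to root → [45, 38, 44, 39, 40, 82, 78, 65]
  45 vs smaller child 38 at index 1, swap → [38, 45, 44, 39, 40, 82, 78, 65]
  45 vs smaller child 39 at index 3, swap → [38, 39, 44, 45, 40, 82, 78, 65]

[38, 39, 44, 45, 40, 82, 78, 65]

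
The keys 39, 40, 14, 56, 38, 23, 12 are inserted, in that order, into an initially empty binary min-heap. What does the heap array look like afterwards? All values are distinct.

Insert 39:
  append 39 at index 0 → [39] (no swap needed)
Insert 40:
  append 40 at index 1 → [39, 40] (no swap needed)
Insert 14:
  append 14 at index 2 → [39, 40, 14]
  14 < parent 39 at index 0, swap → [14, 40, 39]
Insert 56:
  append 56 at index 3 → [14, 40, 39, 56] (no swap needed)
Insert 38:
  append 38 at index 4 → [14, 40, 39, 56, 38]
  38 < parent 40 at index 1, swap → [14, 38, 39, 56, 40]
Insert 23:
  append 23 at index 5 → [14, 38, 39, 56, 40, 23]
  23 < parent 39 at index 2, swap → [14, 38, 23, 56, 40, 39]
Insert 12:
  append 12 at index 6 → [14, 38, 23, 56, 40, 39, 12]
  12 < parent 23 at index 2, swap → [14, 38, 12, 56, 40, 39, 23]
  12 < parent 14 at index 0, swap → [12, 38, 14, 56, 40, 39, 23]

[12, 38, 14, 56, 40, 39, 23]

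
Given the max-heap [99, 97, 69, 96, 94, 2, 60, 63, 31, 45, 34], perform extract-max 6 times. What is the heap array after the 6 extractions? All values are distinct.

[60, 45, 2, 34, 31]

extract-max #1 returns 99:
  remove root 99; move last element 34 to root → [34, 97, 69, 96, 94, 2, 60, 63, 31, 45]
  34 vs larger child 97 at index 1, swap → [97, 34, 69, 96, 94, 2, 60, 63, 31, 45]
  34 vs larger child 96 at index 3, swap → [97, 96, 69, 34, 94, 2, 60, 63, 31, 45]
  34 vs larger child 63 at index 7, swap → [97, 96, 69, 63, 94, 2, 60, 34, 31, 45]
extract-max #2 returns 97:
  remove root 97; move last element 45 to root → [45, 96, 69, 63, 94, 2, 60, 34, 31]
  45 vs larger child 96 at index 1, swap → [96, 45, 69, 63, 94, 2, 60, 34, 31]
  45 vs larger child 94 at index 4, swap → [96, 94, 69, 63, 45, 2, 60, 34, 31]
extract-max #3 returns 96:
  remove root 96; move last element 31 to root → [31, 94, 69, 63, 45, 2, 60, 34]
  31 vs larger child 94 at index 1, swap → [94, 31, 69, 63, 45, 2, 60, 34]
  31 vs larger child 63 at index 3, swap → [94, 63, 69, 31, 45, 2, 60, 34]
  31 vs only child 34 at index 7, swap → [94, 63, 69, 34, 45, 2, 60, 31]
extract-max #4 returns 94:
  remove root 94; move last element 31 to root → [31, 63, 69, 34, 45, 2, 60]
  31 vs larger child 69 at index 2, swap → [69, 63, 31, 34, 45, 2, 60]
  31 vs larger child 60 at index 6, swap → [69, 63, 60, 34, 45, 2, 31]
extract-max #5 returns 69:
  remove root 69; move last element 31 to root → [31, 63, 60, 34, 45, 2]
  31 vs larger child 63 at index 1, swap → [63, 31, 60, 34, 45, 2]
  31 vs larger child 45 at index 4, swap → [63, 45, 60, 34, 31, 2]
extract-max #6 returns 63:
  remove root 63; move last element 2 to root → [2, 45, 60, 34, 31]
  2 vs larger child 60 at index 2, swap → [60, 45, 2, 34, 31]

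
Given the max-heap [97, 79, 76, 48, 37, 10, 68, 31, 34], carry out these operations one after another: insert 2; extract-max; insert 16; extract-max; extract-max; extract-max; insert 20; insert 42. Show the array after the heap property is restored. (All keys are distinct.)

[48, 42, 16, 37, 31, 10, 2, 20, 34]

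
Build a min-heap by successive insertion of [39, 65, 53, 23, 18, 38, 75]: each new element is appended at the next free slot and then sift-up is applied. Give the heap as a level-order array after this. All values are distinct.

Insert 39:
  append 39 at index 0 → [39] (no swap needed)
Insert 65:
  append 65 at index 1 → [39, 65] (no swap needed)
Insert 53:
  append 53 at index 2 → [39, 65, 53] (no swap needed)
Insert 23:
  append 23 at index 3 → [39, 65, 53, 23]
  23 < parent 65 at index 1, swap → [39, 23, 53, 65]
  23 < parent 39 at index 0, swap → [23, 39, 53, 65]
Insert 18:
  append 18 at index 4 → [23, 39, 53, 65, 18]
  18 < parent 39 at index 1, swap → [23, 18, 53, 65, 39]
  18 < parent 23 at index 0, swap → [18, 23, 53, 65, 39]
Insert 38:
  append 38 at index 5 → [18, 23, 53, 65, 39, 38]
  38 < parent 53 at index 2, swap → [18, 23, 38, 65, 39, 53]
Insert 75:
  append 75 at index 6 → [18, 23, 38, 65, 39, 53, 75] (no swap needed)

[18, 23, 38, 65, 39, 53, 75]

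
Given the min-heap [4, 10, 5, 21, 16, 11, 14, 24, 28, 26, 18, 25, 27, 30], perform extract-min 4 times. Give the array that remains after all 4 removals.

extract-min #1 returns 4:
  remove root 4; move last element 30 to root → [30, 10, 5, 21, 16, 11, 14, 24, 28, 26, 18, 25, 27]
  30 vs smaller child 5 at index 2, swap → [5, 10, 30, 21, 16, 11, 14, 24, 28, 26, 18, 25, 27]
  30 vs smaller child 11 at index 5, swap → [5, 10, 11, 21, 16, 30, 14, 24, 28, 26, 18, 25, 27]
  30 vs smaller child 25 at index 11, swap → [5, 10, 11, 21, 16, 25, 14, 24, 28, 26, 18, 30, 27]
extract-min #2 returns 5:
  remove root 5; move last element 27 to root → [27, 10, 11, 21, 16, 25, 14, 24, 28, 26, 18, 30]
  27 vs smaller child 10 at index 1, swap → [10, 27, 11, 21, 16, 25, 14, 24, 28, 26, 18, 30]
  27 vs smaller child 16 at index 4, swap → [10, 16, 11, 21, 27, 25, 14, 24, 28, 26, 18, 30]
  27 vs smaller child 18 at index 10, swap → [10, 16, 11, 21, 18, 25, 14, 24, 28, 26, 27, 30]
extract-min #3 returns 10:
  remove root 10; move last element 30 to root → [30, 16, 11, 21, 18, 25, 14, 24, 28, 26, 27]
  30 vs smaller child 11 at index 2, swap → [11, 16, 30, 21, 18, 25, 14, 24, 28, 26, 27]
  30 vs smaller child 14 at index 6, swap → [11, 16, 14, 21, 18, 25, 30, 24, 28, 26, 27]
extract-min #4 returns 11:
  remove root 11; move last element 27 to root → [27, 16, 14, 21, 18, 25, 30, 24, 28, 26]
  27 vs smaller child 14 at index 2, swap → [14, 16, 27, 21, 18, 25, 30, 24, 28, 26]
  27 vs smaller child 25 at index 5, swap → [14, 16, 25, 21, 18, 27, 30, 24, 28, 26]

[14, 16, 25, 21, 18, 27, 30, 24, 28, 26]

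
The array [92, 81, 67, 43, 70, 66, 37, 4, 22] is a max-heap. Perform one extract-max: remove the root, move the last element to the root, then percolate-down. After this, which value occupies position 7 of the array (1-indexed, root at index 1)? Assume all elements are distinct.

remove root 92; move last element 22 to root → [22, 81, 67, 43, 70, 66, 37, 4]
22 vs larger child 81 at index 2, swap → [81, 22, 67, 43, 70, 66, 37, 4]
22 vs larger child 70 at index 5, swap → [81, 70, 67, 43, 22, 66, 37, 4]
resulting array: [81, 70, 67, 43, 22, 66, 37, 4]

37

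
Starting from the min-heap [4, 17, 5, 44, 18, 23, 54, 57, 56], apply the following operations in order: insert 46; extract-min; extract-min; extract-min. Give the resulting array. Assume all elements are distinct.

[18, 44, 23, 57, 56, 46, 54]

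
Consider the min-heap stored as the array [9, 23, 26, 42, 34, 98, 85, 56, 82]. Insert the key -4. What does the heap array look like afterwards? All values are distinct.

[-4, 9, 26, 42, 23, 98, 85, 56, 82, 34]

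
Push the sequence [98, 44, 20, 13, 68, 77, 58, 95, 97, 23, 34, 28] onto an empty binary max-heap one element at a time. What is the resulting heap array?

Insert 98:
  append 98 at index 0 → [98] (no swap needed)
Insert 44:
  append 44 at index 1 → [98, 44] (no swap needed)
Insert 20:
  append 20 at index 2 → [98, 44, 20] (no swap needed)
Insert 13:
  append 13 at index 3 → [98, 44, 20, 13] (no swap needed)
Insert 68:
  append 68 at index 4 → [98, 44, 20, 13, 68]
  68 > parent 44 at index 1, swap → [98, 68, 20, 13, 44]
Insert 77:
  append 77 at index 5 → [98, 68, 20, 13, 44, 77]
  77 > parent 20 at index 2, swap → [98, 68, 77, 13, 44, 20]
Insert 58:
  append 58 at index 6 → [98, 68, 77, 13, 44, 20, 58] (no swap needed)
Insert 95:
  append 95 at index 7 → [98, 68, 77, 13, 44, 20, 58, 95]
  95 > parent 13 at index 3, swap → [98, 68, 77, 95, 44, 20, 58, 13]
  95 > parent 68 at index 1, swap → [98, 95, 77, 68, 44, 20, 58, 13]
Insert 97:
  append 97 at index 8 → [98, 95, 77, 68, 44, 20, 58, 13, 97]
  97 > parent 68 at index 3, swap → [98, 95, 77, 97, 44, 20, 58, 13, 68]
  97 > parent 95 at index 1, swap → [98, 97, 77, 95, 44, 20, 58, 13, 68]
Insert 23:
  append 23 at index 9 → [98, 97, 77, 95, 44, 20, 58, 13, 68, 23] (no swap needed)
Insert 34:
  append 34 at index 10 → [98, 97, 77, 95, 44, 20, 58, 13, 68, 23, 34] (no swap needed)
Insert 28:
  append 28 at index 11 → [98, 97, 77, 95, 44, 20, 58, 13, 68, 23, 34, 28]
  28 > parent 20 at index 5, swap → [98, 97, 77, 95, 44, 28, 58, 13, 68, 23, 34, 20]

[98, 97, 77, 95, 44, 28, 58, 13, 68, 23, 34, 20]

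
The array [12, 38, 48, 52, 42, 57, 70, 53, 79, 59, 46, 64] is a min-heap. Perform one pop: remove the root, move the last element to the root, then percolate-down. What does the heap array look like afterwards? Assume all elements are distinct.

remove root 12; move last element 64 to root → [64, 38, 48, 52, 42, 57, 70, 53, 79, 59, 46]
64 vs smaller child 38 at index 1, swap → [38, 64, 48, 52, 42, 57, 70, 53, 79, 59, 46]
64 vs smaller child 42 at index 4, swap → [38, 42, 48, 52, 64, 57, 70, 53, 79, 59, 46]
64 vs smaller child 46 at index 10, swap → [38, 42, 48, 52, 46, 57, 70, 53, 79, 59, 64]

[38, 42, 48, 52, 46, 57, 70, 53, 79, 59, 64]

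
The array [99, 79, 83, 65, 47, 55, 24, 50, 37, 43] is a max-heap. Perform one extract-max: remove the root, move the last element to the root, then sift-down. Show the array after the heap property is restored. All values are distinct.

[83, 79, 55, 65, 47, 43, 24, 50, 37]

remove root 99; move last element 43 to root → [43, 79, 83, 65, 47, 55, 24, 50, 37]
43 vs larger child 83 at index 2, swap → [83, 79, 43, 65, 47, 55, 24, 50, 37]
43 vs larger child 55 at index 5, swap → [83, 79, 55, 65, 47, 43, 24, 50, 37]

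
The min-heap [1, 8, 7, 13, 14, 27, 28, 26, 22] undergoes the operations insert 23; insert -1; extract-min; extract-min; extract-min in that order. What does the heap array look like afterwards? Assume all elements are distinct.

insert 23:
  append 23 at index 9 → [1, 8, 7, 13, 14, 27, 28, 26, 22, 23] (no swap needed)
insert -1:
  append -1 at index 10 → [1, 8, 7, 13, 14, 27, 28, 26, 22, 23, -1]
  -1 < parent 14 at index 4, swap → [1, 8, 7, 13, -1, 27, 28, 26, 22, 23, 14]
  -1 < parent 8 at index 1, swap → [1, -1, 7, 13, 8, 27, 28, 26, 22, 23, 14]
  -1 < parent 1 at index 0, swap → [-1, 1, 7, 13, 8, 27, 28, 26, 22, 23, 14]
extract-min → returns -1:
  remove root -1; move last element 14 to root → [14, 1, 7, 13, 8, 27, 28, 26, 22, 23]
  14 vs smaller child 1 at index 1, swap → [1, 14, 7, 13, 8, 27, 28, 26, 22, 23]
  14 vs smaller child 8 at index 4, swap → [1, 8, 7, 13, 14, 27, 28, 26, 22, 23]
extract-min → returns 1:
  remove root 1; move last element 23 to root → [23, 8, 7, 13, 14, 27, 28, 26, 22]
  23 vs smaller child 7 at index 2, swap → [7, 8, 23, 13, 14, 27, 28, 26, 22]
extract-min → returns 7:
  remove root 7; move last element 22 to root → [22, 8, 23, 13, 14, 27, 28, 26]
  22 vs smaller child 8 at index 1, swap → [8, 22, 23, 13, 14, 27, 28, 26]
  22 vs smaller child 13 at index 3, swap → [8, 13, 23, 22, 14, 27, 28, 26]

[8, 13, 23, 22, 14, 27, 28, 26]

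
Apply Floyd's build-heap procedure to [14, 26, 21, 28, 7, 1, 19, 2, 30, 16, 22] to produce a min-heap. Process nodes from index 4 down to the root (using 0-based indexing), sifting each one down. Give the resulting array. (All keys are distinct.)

sift down from index 4: already satisfies heap property
sift down from index 3:
  28 vs smaller child 2 at index 7, swap → [14, 26, 21, 2, 7, 1, 19, 28, 30, 16, 22]
sift down from index 2:
  21 vs smaller child 1 at index 5, swap → [14, 26, 1, 2, 7, 21, 19, 28, 30, 16, 22]
sift down from index 1:
  26 vs smaller child 2 at index 3, swap → [14, 2, 1, 26, 7, 21, 19, 28, 30, 16, 22]
sift down from index 0:
  14 vs smaller child 1 at index 2, swap → [1, 2, 14, 26, 7, 21, 19, 28, 30, 16, 22]

[1, 2, 14, 26, 7, 21, 19, 28, 30, 16, 22]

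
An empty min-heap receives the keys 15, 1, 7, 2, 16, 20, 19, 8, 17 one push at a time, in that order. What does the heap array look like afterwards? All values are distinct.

Insert 15:
  append 15 at index 0 → [15] (no swap needed)
Insert 1:
  append 1 at index 1 → [15, 1]
  1 < parent 15 at index 0, swap → [1, 15]
Insert 7:
  append 7 at index 2 → [1, 15, 7] (no swap needed)
Insert 2:
  append 2 at index 3 → [1, 15, 7, 2]
  2 < parent 15 at index 1, swap → [1, 2, 7, 15]
Insert 16:
  append 16 at index 4 → [1, 2, 7, 15, 16] (no swap needed)
Insert 20:
  append 20 at index 5 → [1, 2, 7, 15, 16, 20] (no swap needed)
Insert 19:
  append 19 at index 6 → [1, 2, 7, 15, 16, 20, 19] (no swap needed)
Insert 8:
  append 8 at index 7 → [1, 2, 7, 15, 16, 20, 19, 8]
  8 < parent 15 at index 3, swap → [1, 2, 7, 8, 16, 20, 19, 15]
Insert 17:
  append 17 at index 8 → [1, 2, 7, 8, 16, 20, 19, 15, 17] (no swap needed)

[1, 2, 7, 8, 16, 20, 19, 15, 17]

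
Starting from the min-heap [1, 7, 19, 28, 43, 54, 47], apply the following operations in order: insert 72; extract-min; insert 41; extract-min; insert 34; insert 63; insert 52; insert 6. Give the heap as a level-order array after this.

[6, 19, 47, 34, 28, 54, 72, 41, 63, 52, 43]

insert 72:
  append 72 at index 7 → [1, 7, 19, 28, 43, 54, 47, 72] (no swap needed)
extract-min → returns 1:
  remove root 1; move last element 72 to root → [72, 7, 19, 28, 43, 54, 47]
  72 vs smaller child 7 at index 1, swap → [7, 72, 19, 28, 43, 54, 47]
  72 vs smaller child 28 at index 3, swap → [7, 28, 19, 72, 43, 54, 47]
insert 41:
  append 41 at index 7 → [7, 28, 19, 72, 43, 54, 47, 41]
  41 < parent 72 at index 3, swap → [7, 28, 19, 41, 43, 54, 47, 72]
extract-min → returns 7:
  remove root 7; move last element 72 to root → [72, 28, 19, 41, 43, 54, 47]
  72 vs smaller child 19 at index 2, swap → [19, 28, 72, 41, 43, 54, 47]
  72 vs smaller child 47 at index 6, swap → [19, 28, 47, 41, 43, 54, 72]
insert 34:
  append 34 at index 7 → [19, 28, 47, 41, 43, 54, 72, 34]
  34 < parent 41 at index 3, swap → [19, 28, 47, 34, 43, 54, 72, 41]
insert 63:
  append 63 at index 8 → [19, 28, 47, 34, 43, 54, 72, 41, 63] (no swap needed)
insert 52:
  append 52 at index 9 → [19, 28, 47, 34, 43, 54, 72, 41, 63, 52] (no swap needed)
insert 6:
  append 6 at index 10 → [19, 28, 47, 34, 43, 54, 72, 41, 63, 52, 6]
  6 < parent 43 at index 4, swap → [19, 28, 47, 34, 6, 54, 72, 41, 63, 52, 43]
  6 < parent 28 at index 1, swap → [19, 6, 47, 34, 28, 54, 72, 41, 63, 52, 43]
  6 < parent 19 at index 0, swap → [6, 19, 47, 34, 28, 54, 72, 41, 63, 52, 43]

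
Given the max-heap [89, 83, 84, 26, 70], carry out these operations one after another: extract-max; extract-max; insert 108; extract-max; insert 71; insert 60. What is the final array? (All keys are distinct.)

extract-max → returns 89:
  remove root 89; move last element 70 to root → [70, 83, 84, 26]
  70 vs larger child 84 at index 2, swap → [84, 83, 70, 26]
extract-max → returns 84:
  remove root 84; move last element 26 to root → [26, 83, 70]
  26 vs larger child 83 at index 1, swap → [83, 26, 70]
insert 108:
  append 108 at index 3 → [83, 26, 70, 108]
  108 > parent 26 at index 1, swap → [83, 108, 70, 26]
  108 > parent 83 at index 0, swap → [108, 83, 70, 26]
extract-max → returns 108:
  remove root 108; move last element 26 to root → [26, 83, 70]
  26 vs larger child 83 at index 1, swap → [83, 26, 70]
insert 71:
  append 71 at index 3 → [83, 26, 70, 71]
  71 > parent 26 at index 1, swap → [83, 71, 70, 26]
insert 60:
  append 60 at index 4 → [83, 71, 70, 26, 60] (no swap needed)

[83, 71, 70, 26, 60]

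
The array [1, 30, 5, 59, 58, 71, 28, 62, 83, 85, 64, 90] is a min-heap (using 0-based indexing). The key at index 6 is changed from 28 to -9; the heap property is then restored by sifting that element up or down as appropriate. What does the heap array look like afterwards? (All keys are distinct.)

set index 6 from 28 to -9 → [1, 30, 5, 59, 58, 71, -9, 62, 83, 85, 64, 90]
-9 < parent 5 at index 2, swap → [1, 30, -9, 59, 58, 71, 5, 62, 83, 85, 64, 90]
-9 < parent 1 at index 0, swap → [-9, 30, 1, 59, 58, 71, 5, 62, 83, 85, 64, 90]

[-9, 30, 1, 59, 58, 71, 5, 62, 83, 85, 64, 90]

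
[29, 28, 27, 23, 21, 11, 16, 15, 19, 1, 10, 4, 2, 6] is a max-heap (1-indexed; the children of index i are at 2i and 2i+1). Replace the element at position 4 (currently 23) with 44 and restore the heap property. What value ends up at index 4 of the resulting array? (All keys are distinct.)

28

set index 4 from 23 to 44 → [29, 28, 27, 44, 21, 11, 16, 15, 19, 1, 10, 4, 2, 6]
44 > parent 28 at index 2, swap → [29, 44, 27, 28, 21, 11, 16, 15, 19, 1, 10, 4, 2, 6]
44 > parent 29 at index 1, swap → [44, 29, 27, 28, 21, 11, 16, 15, 19, 1, 10, 4, 2, 6]
resulting array: [44, 29, 27, 28, 21, 11, 16, 15, 19, 1, 10, 4, 2, 6]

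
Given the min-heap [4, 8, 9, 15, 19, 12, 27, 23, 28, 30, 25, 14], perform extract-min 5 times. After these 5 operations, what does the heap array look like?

extract-min #1 returns 4:
  remove root 4; move last element 14 to root → [14, 8, 9, 15, 19, 12, 27, 23, 28, 30, 25]
  14 vs smaller child 8 at index 1, swap → [8, 14, 9, 15, 19, 12, 27, 23, 28, 30, 25]
extract-min #2 returns 8:
  remove root 8; move last element 25 to root → [25, 14, 9, 15, 19, 12, 27, 23, 28, 30]
  25 vs smaller child 9 at index 2, swap → [9, 14, 25, 15, 19, 12, 27, 23, 28, 30]
  25 vs smaller child 12 at index 5, swap → [9, 14, 12, 15, 19, 25, 27, 23, 28, 30]
extract-min #3 returns 9:
  remove root 9; move last element 30 to root → [30, 14, 12, 15, 19, 25, 27, 23, 28]
  30 vs smaller child 12 at index 2, swap → [12, 14, 30, 15, 19, 25, 27, 23, 28]
  30 vs smaller child 25 at index 5, swap → [12, 14, 25, 15, 19, 30, 27, 23, 28]
extract-min #4 returns 12:
  remove root 12; move last element 28 to root → [28, 14, 25, 15, 19, 30, 27, 23]
  28 vs smaller child 14 at index 1, swap → [14, 28, 25, 15, 19, 30, 27, 23]
  28 vs smaller child 15 at index 3, swap → [14, 15, 25, 28, 19, 30, 27, 23]
  28 vs only child 23 at index 7, swap → [14, 15, 25, 23, 19, 30, 27, 28]
extract-min #5 returns 14:
  remove root 14; move last element 28 to root → [28, 15, 25, 23, 19, 30, 27]
  28 vs smaller child 15 at index 1, swap → [15, 28, 25, 23, 19, 30, 27]
  28 vs smaller child 19 at index 4, swap → [15, 19, 25, 23, 28, 30, 27]

[15, 19, 25, 23, 28, 30, 27]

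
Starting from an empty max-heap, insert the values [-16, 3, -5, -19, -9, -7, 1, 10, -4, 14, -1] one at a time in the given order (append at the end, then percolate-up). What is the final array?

Insert -16:
  append -16 at index 0 → [-16] (no swap needed)
Insert 3:
  append 3 at index 1 → [-16, 3]
  3 > parent -16 at index 0, swap → [3, -16]
Insert -5:
  append -5 at index 2 → [3, -16, -5] (no swap needed)
Insert -19:
  append -19 at index 3 → [3, -16, -5, -19] (no swap needed)
Insert -9:
  append -9 at index 4 → [3, -16, -5, -19, -9]
  -9 > parent -16 at index 1, swap → [3, -9, -5, -19, -16]
Insert -7:
  append -7 at index 5 → [3, -9, -5, -19, -16, -7] (no swap needed)
Insert 1:
  append 1 at index 6 → [3, -9, -5, -19, -16, -7, 1]
  1 > parent -5 at index 2, swap → [3, -9, 1, -19, -16, -7, -5]
Insert 10:
  append 10 at index 7 → [3, -9, 1, -19, -16, -7, -5, 10]
  10 > parent -19 at index 3, swap → [3, -9, 1, 10, -16, -7, -5, -19]
  10 > parent -9 at index 1, swap → [3, 10, 1, -9, -16, -7, -5, -19]
  10 > parent 3 at index 0, swap → [10, 3, 1, -9, -16, -7, -5, -19]
Insert -4:
  append -4 at index 8 → [10, 3, 1, -9, -16, -7, -5, -19, -4]
  -4 > parent -9 at index 3, swap → [10, 3, 1, -4, -16, -7, -5, -19, -9]
Insert 14:
  append 14 at index 9 → [10, 3, 1, -4, -16, -7, -5, -19, -9, 14]
  14 > parent -16 at index 4, swap → [10, 3, 1, -4, 14, -7, -5, -19, -9, -16]
  14 > parent 3 at index 1, swap → [10, 14, 1, -4, 3, -7, -5, -19, -9, -16]
  14 > parent 10 at index 0, swap → [14, 10, 1, -4, 3, -7, -5, -19, -9, -16]
Insert -1:
  append -1 at index 10 → [14, 10, 1, -4, 3, -7, -5, -19, -9, -16, -1] (no swap needed)

[14, 10, 1, -4, 3, -7, -5, -19, -9, -16, -1]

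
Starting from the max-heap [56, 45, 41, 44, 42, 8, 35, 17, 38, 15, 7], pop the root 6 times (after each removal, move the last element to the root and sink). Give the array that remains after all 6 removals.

extract-max #1 returns 56:
  remove root 56; move last element 7 to root → [7, 45, 41, 44, 42, 8, 35, 17, 38, 15]
  7 vs larger child 45 at index 1, swap → [45, 7, 41, 44, 42, 8, 35, 17, 38, 15]
  7 vs larger child 44 at index 3, swap → [45, 44, 41, 7, 42, 8, 35, 17, 38, 15]
  7 vs larger child 38 at index 8, swap → [45, 44, 41, 38, 42, 8, 35, 17, 7, 15]
extract-max #2 returns 45:
  remove root 45; move last element 15 to root → [15, 44, 41, 38, 42, 8, 35, 17, 7]
  15 vs larger child 44 at index 1, swap → [44, 15, 41, 38, 42, 8, 35, 17, 7]
  15 vs larger child 42 at index 4, swap → [44, 42, 41, 38, 15, 8, 35, 17, 7]
extract-max #3 returns 44:
  remove root 44; move last element 7 to root → [7, 42, 41, 38, 15, 8, 35, 17]
  7 vs larger child 42 at index 1, swap → [42, 7, 41, 38, 15, 8, 35, 17]
  7 vs larger child 38 at index 3, swap → [42, 38, 41, 7, 15, 8, 35, 17]
  7 vs only child 17 at index 7, swap → [42, 38, 41, 17, 15, 8, 35, 7]
extract-max #4 returns 42:
  remove root 42; move last element 7 to root → [7, 38, 41, 17, 15, 8, 35]
  7 vs larger child 41 at index 2, swap → [41, 38, 7, 17, 15, 8, 35]
  7 vs larger child 35 at index 6, swap → [41, 38, 35, 17, 15, 8, 7]
extract-max #5 returns 41:
  remove root 41; move last element 7 to root → [7, 38, 35, 17, 15, 8]
  7 vs larger child 38 at index 1, swap → [38, 7, 35, 17, 15, 8]
  7 vs larger child 17 at index 3, swap → [38, 17, 35, 7, 15, 8]
extract-max #6 returns 38:
  remove root 38; move last element 8 to root → [8, 17, 35, 7, 15]
  8 vs larger child 35 at index 2, swap → [35, 17, 8, 7, 15]

[35, 17, 8, 7, 15]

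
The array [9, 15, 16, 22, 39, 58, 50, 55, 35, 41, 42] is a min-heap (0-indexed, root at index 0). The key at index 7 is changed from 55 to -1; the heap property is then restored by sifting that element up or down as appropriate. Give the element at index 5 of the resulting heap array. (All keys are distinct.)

58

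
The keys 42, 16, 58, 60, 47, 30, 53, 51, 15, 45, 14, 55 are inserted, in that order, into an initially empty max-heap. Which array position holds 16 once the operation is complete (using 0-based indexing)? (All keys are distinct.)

7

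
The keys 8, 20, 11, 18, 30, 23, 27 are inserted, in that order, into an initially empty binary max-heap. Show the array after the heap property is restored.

Insert 8:
  append 8 at index 0 → [8] (no swap needed)
Insert 20:
  append 20 at index 1 → [8, 20]
  20 > parent 8 at index 0, swap → [20, 8]
Insert 11:
  append 11 at index 2 → [20, 8, 11] (no swap needed)
Insert 18:
  append 18 at index 3 → [20, 8, 11, 18]
  18 > parent 8 at index 1, swap → [20, 18, 11, 8]
Insert 30:
  append 30 at index 4 → [20, 18, 11, 8, 30]
  30 > parent 18 at index 1, swap → [20, 30, 11, 8, 18]
  30 > parent 20 at index 0, swap → [30, 20, 11, 8, 18]
Insert 23:
  append 23 at index 5 → [30, 20, 11, 8, 18, 23]
  23 > parent 11 at index 2, swap → [30, 20, 23, 8, 18, 11]
Insert 27:
  append 27 at index 6 → [30, 20, 23, 8, 18, 11, 27]
  27 > parent 23 at index 2, swap → [30, 20, 27, 8, 18, 11, 23]

[30, 20, 27, 8, 18, 11, 23]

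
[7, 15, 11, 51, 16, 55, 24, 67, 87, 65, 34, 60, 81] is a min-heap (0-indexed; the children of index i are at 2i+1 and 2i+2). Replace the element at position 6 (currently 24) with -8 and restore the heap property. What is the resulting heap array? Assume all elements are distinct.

set index 6 from 24 to -8 → [7, 15, 11, 51, 16, 55, -8, 67, 87, 65, 34, 60, 81]
-8 < parent 11 at index 2, swap → [7, 15, -8, 51, 16, 55, 11, 67, 87, 65, 34, 60, 81]
-8 < parent 7 at index 0, swap → [-8, 15, 7, 51, 16, 55, 11, 67, 87, 65, 34, 60, 81]

[-8, 15, 7, 51, 16, 55, 11, 67, 87, 65, 34, 60, 81]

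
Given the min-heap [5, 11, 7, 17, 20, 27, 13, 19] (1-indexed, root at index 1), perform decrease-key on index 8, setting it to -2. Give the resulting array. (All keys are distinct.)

[-2, 5, 7, 11, 20, 27, 13, 17]

set index 8 from 19 to -2 → [5, 11, 7, 17, 20, 27, 13, -2]
-2 < parent 17 at index 4, swap → [5, 11, 7, -2, 20, 27, 13, 17]
-2 < parent 11 at index 2, swap → [5, -2, 7, 11, 20, 27, 13, 17]
-2 < parent 5 at index 1, swap → [-2, 5, 7, 11, 20, 27, 13, 17]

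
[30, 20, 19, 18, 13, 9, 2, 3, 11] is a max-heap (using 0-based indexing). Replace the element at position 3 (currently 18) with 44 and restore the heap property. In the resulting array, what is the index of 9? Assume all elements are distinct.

5

set index 3 from 18 to 44 → [30, 20, 19, 44, 13, 9, 2, 3, 11]
44 > parent 20 at index 1, swap → [30, 44, 19, 20, 13, 9, 2, 3, 11]
44 > parent 30 at index 0, swap → [44, 30, 19, 20, 13, 9, 2, 3, 11]
resulting array: [44, 30, 19, 20, 13, 9, 2, 3, 11]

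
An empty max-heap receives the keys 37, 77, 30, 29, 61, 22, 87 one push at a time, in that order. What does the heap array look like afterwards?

Insert 37:
  append 37 at index 0 → [37] (no swap needed)
Insert 77:
  append 77 at index 1 → [37, 77]
  77 > parent 37 at index 0, swap → [77, 37]
Insert 30:
  append 30 at index 2 → [77, 37, 30] (no swap needed)
Insert 29:
  append 29 at index 3 → [77, 37, 30, 29] (no swap needed)
Insert 61:
  append 61 at index 4 → [77, 37, 30, 29, 61]
  61 > parent 37 at index 1, swap → [77, 61, 30, 29, 37]
Insert 22:
  append 22 at index 5 → [77, 61, 30, 29, 37, 22] (no swap needed)
Insert 87:
  append 87 at index 6 → [77, 61, 30, 29, 37, 22, 87]
  87 > parent 30 at index 2, swap → [77, 61, 87, 29, 37, 22, 30]
  87 > parent 77 at index 0, swap → [87, 61, 77, 29, 37, 22, 30]

[87, 61, 77, 29, 37, 22, 30]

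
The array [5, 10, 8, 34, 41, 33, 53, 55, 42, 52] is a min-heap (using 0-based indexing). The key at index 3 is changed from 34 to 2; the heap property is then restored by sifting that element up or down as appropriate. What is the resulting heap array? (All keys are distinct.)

set index 3 from 34 to 2 → [5, 10, 8, 2, 41, 33, 53, 55, 42, 52]
2 < parent 10 at index 1, swap → [5, 2, 8, 10, 41, 33, 53, 55, 42, 52]
2 < parent 5 at index 0, swap → [2, 5, 8, 10, 41, 33, 53, 55, 42, 52]

[2, 5, 8, 10, 41, 33, 53, 55, 42, 52]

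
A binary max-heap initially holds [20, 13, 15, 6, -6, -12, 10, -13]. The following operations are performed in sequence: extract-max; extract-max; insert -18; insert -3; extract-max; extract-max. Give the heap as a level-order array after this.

[6, -3, -12, -18, -6, -13]

extract-max → returns 20:
  remove root 20; move last element -13 to root → [-13, 13, 15, 6, -6, -12, 10]
  -13 vs larger child 15 at index 2, swap → [15, 13, -13, 6, -6, -12, 10]
  -13 vs larger child 10 at index 6, swap → [15, 13, 10, 6, -6, -12, -13]
extract-max → returns 15:
  remove root 15; move last element -13 to root → [-13, 13, 10, 6, -6, -12]
  -13 vs larger child 13 at index 1, swap → [13, -13, 10, 6, -6, -12]
  -13 vs larger child 6 at index 3, swap → [13, 6, 10, -13, -6, -12]
insert -18:
  append -18 at index 6 → [13, 6, 10, -13, -6, -12, -18] (no swap needed)
insert -3:
  append -3 at index 7 → [13, 6, 10, -13, -6, -12, -18, -3]
  -3 > parent -13 at index 3, swap → [13, 6, 10, -3, -6, -12, -18, -13]
extract-max → returns 13:
  remove root 13; move last element -13 to root → [-13, 6, 10, -3, -6, -12, -18]
  -13 vs larger child 10 at index 2, swap → [10, 6, -13, -3, -6, -12, -18]
  -13 vs larger child -12 at index 5, swap → [10, 6, -12, -3, -6, -13, -18]
extract-max → returns 10:
  remove root 10; move last element -18 to root → [-18, 6, -12, -3, -6, -13]
  -18 vs larger child 6 at index 1, swap → [6, -18, -12, -3, -6, -13]
  -18 vs larger child -3 at index 3, swap → [6, -3, -12, -18, -6, -13]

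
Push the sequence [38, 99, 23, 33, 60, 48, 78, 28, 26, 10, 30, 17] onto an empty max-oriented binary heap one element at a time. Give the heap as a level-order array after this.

[99, 60, 78, 33, 38, 23, 48, 28, 26, 10, 30, 17]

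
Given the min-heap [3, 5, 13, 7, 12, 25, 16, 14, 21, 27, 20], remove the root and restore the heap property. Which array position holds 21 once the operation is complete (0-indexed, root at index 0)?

8

remove root 3; move last element 20 to root → [20, 5, 13, 7, 12, 25, 16, 14, 21, 27]
20 vs smaller child 5 at index 1, swap → [5, 20, 13, 7, 12, 25, 16, 14, 21, 27]
20 vs smaller child 7 at index 3, swap → [5, 7, 13, 20, 12, 25, 16, 14, 21, 27]
20 vs smaller child 14 at index 7, swap → [5, 7, 13, 14, 12, 25, 16, 20, 21, 27]
resulting array: [5, 7, 13, 14, 12, 25, 16, 20, 21, 27]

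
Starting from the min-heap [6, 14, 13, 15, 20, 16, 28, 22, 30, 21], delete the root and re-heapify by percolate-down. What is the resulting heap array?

remove root 6; move last element 21 to root → [21, 14, 13, 15, 20, 16, 28, 22, 30]
21 vs smaller child 13 at index 2, swap → [13, 14, 21, 15, 20, 16, 28, 22, 30]
21 vs smaller child 16 at index 5, swap → [13, 14, 16, 15, 20, 21, 28, 22, 30]

[13, 14, 16, 15, 20, 21, 28, 22, 30]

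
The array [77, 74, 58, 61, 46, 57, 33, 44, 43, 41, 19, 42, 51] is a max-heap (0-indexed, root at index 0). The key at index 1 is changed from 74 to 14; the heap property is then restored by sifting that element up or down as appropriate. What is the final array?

set index 1 from 74 to 14 → [77, 14, 58, 61, 46, 57, 33, 44, 43, 41, 19, 42, 51]
14 vs larger child 61 at index 3, swap → [77, 61, 58, 14, 46, 57, 33, 44, 43, 41, 19, 42, 51]
14 vs larger child 44 at index 7, swap → [77, 61, 58, 44, 46, 57, 33, 14, 43, 41, 19, 42, 51]

[77, 61, 58, 44, 46, 57, 33, 14, 43, 41, 19, 42, 51]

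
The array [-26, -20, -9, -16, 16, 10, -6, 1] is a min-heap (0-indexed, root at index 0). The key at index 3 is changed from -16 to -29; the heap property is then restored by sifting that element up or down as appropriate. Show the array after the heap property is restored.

set index 3 from -16 to -29 → [-26, -20, -9, -29, 16, 10, -6, 1]
-29 < parent -20 at index 1, swap → [-26, -29, -9, -20, 16, 10, -6, 1]
-29 < parent -26 at index 0, swap → [-29, -26, -9, -20, 16, 10, -6, 1]

[-29, -26, -9, -20, 16, 10, -6, 1]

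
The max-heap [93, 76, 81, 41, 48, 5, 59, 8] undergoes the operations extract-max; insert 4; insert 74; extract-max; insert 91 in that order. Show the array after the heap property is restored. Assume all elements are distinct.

[91, 76, 59, 74, 48, 5, 8, 4, 41]

extract-max → returns 93:
  remove root 93; move last element 8 to root → [8, 76, 81, 41, 48, 5, 59]
  8 vs larger child 81 at index 2, swap → [81, 76, 8, 41, 48, 5, 59]
  8 vs larger child 59 at index 6, swap → [81, 76, 59, 41, 48, 5, 8]
insert 4:
  append 4 at index 7 → [81, 76, 59, 41, 48, 5, 8, 4] (no swap needed)
insert 74:
  append 74 at index 8 → [81, 76, 59, 41, 48, 5, 8, 4, 74]
  74 > parent 41 at index 3, swap → [81, 76, 59, 74, 48, 5, 8, 4, 41]
extract-max → returns 81:
  remove root 81; move last element 41 to root → [41, 76, 59, 74, 48, 5, 8, 4]
  41 vs larger child 76 at index 1, swap → [76, 41, 59, 74, 48, 5, 8, 4]
  41 vs larger child 74 at index 3, swap → [76, 74, 59, 41, 48, 5, 8, 4]
insert 91:
  append 91 at index 8 → [76, 74, 59, 41, 48, 5, 8, 4, 91]
  91 > parent 41 at index 3, swap → [76, 74, 59, 91, 48, 5, 8, 4, 41]
  91 > parent 74 at index 1, swap → [76, 91, 59, 74, 48, 5, 8, 4, 41]
  91 > parent 76 at index 0, swap → [91, 76, 59, 74, 48, 5, 8, 4, 41]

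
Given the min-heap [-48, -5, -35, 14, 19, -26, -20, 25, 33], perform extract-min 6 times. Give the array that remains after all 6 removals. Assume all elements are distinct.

extract-min #1 returns -48:
  remove root -48; move last element 33 to root → [33, -5, -35, 14, 19, -26, -20, 25]
  33 vs smaller child -35 at index 2, swap → [-35, -5, 33, 14, 19, -26, -20, 25]
  33 vs smaller child -26 at index 5, swap → [-35, -5, -26, 14, 19, 33, -20, 25]
extract-min #2 returns -35:
  remove root -35; move last element 25 to root → [25, -5, -26, 14, 19, 33, -20]
  25 vs smaller child -26 at index 2, swap → [-26, -5, 25, 14, 19, 33, -20]
  25 vs smaller child -20 at index 6, swap → [-26, -5, -20, 14, 19, 33, 25]
extract-min #3 returns -26:
  remove root -26; move last element 25 to root → [25, -5, -20, 14, 19, 33]
  25 vs smaller child -20 at index 2, swap → [-20, -5, 25, 14, 19, 33]
extract-min #4 returns -20:
  remove root -20; move last element 33 to root → [33, -5, 25, 14, 19]
  33 vs smaller child -5 at index 1, swap → [-5, 33, 25, 14, 19]
  33 vs smaller child 14 at index 3, swap → [-5, 14, 25, 33, 19]
extract-min #5 returns -5:
  remove root -5; move last element 19 to root → [19, 14, 25, 33]
  19 vs smaller child 14 at index 1, swap → [14, 19, 25, 33]
extract-min #6 returns 14:
  remove root 14; move last element 33 to root → [33, 19, 25]
  33 vs smaller child 19 at index 1, swap → [19, 33, 25]

[19, 33, 25]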